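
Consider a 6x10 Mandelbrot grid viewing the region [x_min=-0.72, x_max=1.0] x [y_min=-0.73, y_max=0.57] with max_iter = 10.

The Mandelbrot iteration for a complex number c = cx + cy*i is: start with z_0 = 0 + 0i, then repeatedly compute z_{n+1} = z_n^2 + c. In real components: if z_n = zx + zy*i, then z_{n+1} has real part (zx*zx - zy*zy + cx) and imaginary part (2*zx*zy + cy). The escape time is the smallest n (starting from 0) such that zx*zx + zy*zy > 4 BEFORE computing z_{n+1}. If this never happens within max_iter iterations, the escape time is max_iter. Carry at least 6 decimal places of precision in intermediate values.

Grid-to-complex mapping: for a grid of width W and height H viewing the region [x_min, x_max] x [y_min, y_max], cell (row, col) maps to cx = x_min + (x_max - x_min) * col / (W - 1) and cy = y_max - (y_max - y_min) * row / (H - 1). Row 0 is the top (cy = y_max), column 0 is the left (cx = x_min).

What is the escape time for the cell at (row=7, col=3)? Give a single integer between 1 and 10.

Answer: 10

Derivation:
z_0 = 0 + 0i, c = 0.3120 + -0.4411i
Iter 1: z = 0.3120 + -0.4411i, |z|^2 = 0.2919
Iter 2: z = 0.2148 + -0.7164i, |z|^2 = 0.5593
Iter 3: z = -0.1551 + -0.7488i, |z|^2 = 0.5848
Iter 4: z = -0.2247 + -0.2089i, |z|^2 = 0.0941
Iter 5: z = 0.3188 + -0.3472i, |z|^2 = 0.2222
Iter 6: z = 0.2931 + -0.6625i, |z|^2 = 0.5249
Iter 7: z = -0.0411 + -0.8295i, |z|^2 = 0.6897
Iter 8: z = -0.3743 + -0.3730i, |z|^2 = 0.2792
Iter 9: z = 0.3130 + -0.1619i, |z|^2 = 0.1242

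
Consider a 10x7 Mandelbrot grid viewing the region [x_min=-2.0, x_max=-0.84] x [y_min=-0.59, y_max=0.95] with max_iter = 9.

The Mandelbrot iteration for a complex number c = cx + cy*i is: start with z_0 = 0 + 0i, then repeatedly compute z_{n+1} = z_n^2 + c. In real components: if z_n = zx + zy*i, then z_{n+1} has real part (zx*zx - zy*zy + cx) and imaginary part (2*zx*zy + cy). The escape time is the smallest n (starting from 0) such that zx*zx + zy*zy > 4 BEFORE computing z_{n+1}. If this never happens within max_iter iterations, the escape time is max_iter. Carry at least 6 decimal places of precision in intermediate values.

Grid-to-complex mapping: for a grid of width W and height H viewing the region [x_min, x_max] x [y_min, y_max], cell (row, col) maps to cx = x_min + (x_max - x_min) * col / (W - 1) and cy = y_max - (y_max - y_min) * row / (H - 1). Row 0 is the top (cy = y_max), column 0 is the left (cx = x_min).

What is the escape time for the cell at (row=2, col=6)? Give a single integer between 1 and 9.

Answer: 6

Derivation:
z_0 = 0 + 0i, c = -1.2267 + 0.4367i
Iter 1: z = -1.2267 + 0.4367i, |z|^2 = 1.6954
Iter 2: z = 0.0874 + -0.6346i, |z|^2 = 0.4104
Iter 3: z = -1.6218 + 0.3258i, |z|^2 = 2.7363
Iter 4: z = 1.2974 + -0.6200i, |z|^2 = 2.0676
Iter 5: z = 0.0721 + -1.1721i, |z|^2 = 1.3790
Iter 6: z = -2.5953 + 0.2677i, |z|^2 = 6.8071
Escaped at iteration 6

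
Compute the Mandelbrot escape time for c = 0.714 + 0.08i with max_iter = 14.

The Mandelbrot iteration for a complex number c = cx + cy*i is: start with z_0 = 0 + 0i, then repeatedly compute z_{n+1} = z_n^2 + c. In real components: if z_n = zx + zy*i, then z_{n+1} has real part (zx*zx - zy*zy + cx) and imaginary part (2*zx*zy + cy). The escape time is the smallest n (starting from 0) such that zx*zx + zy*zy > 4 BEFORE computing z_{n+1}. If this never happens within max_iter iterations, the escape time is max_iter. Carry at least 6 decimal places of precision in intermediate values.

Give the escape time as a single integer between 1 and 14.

Answer: 3

Derivation:
z_0 = 0 + 0i, c = 0.7140 + 0.0800i
Iter 1: z = 0.7140 + 0.0800i, |z|^2 = 0.5162
Iter 2: z = 1.2174 + 0.1942i, |z|^2 = 1.5198
Iter 3: z = 2.1583 + 0.5529i, |z|^2 = 4.9641
Escaped at iteration 3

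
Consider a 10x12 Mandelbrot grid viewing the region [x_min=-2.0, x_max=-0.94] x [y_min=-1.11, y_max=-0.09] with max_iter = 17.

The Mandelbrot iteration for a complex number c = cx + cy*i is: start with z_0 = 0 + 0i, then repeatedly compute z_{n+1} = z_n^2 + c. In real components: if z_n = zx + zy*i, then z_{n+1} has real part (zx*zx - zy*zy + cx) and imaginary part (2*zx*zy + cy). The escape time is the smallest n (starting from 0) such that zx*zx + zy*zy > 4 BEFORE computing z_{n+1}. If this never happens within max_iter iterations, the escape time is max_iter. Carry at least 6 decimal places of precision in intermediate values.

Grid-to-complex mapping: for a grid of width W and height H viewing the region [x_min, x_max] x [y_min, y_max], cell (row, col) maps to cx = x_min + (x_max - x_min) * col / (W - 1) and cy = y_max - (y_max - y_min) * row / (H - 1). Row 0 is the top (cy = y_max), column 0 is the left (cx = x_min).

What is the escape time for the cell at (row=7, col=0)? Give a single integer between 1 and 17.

Answer: 1

Derivation:
z_0 = 0 + 0i, c = -2.0000 + -0.7391i
Iter 1: z = -2.0000 + -0.7391i, |z|^2 = 4.5463
Escaped at iteration 1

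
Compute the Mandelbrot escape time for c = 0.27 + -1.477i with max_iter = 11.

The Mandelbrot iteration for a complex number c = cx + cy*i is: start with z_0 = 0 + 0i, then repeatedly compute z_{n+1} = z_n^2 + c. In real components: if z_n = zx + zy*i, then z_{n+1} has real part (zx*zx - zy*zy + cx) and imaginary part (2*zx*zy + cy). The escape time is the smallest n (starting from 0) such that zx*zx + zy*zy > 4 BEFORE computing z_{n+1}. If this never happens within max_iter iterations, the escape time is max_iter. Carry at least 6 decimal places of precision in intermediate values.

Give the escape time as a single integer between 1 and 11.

z_0 = 0 + 0i, c = 0.2700 + -1.4770i
Iter 1: z = 0.2700 + -1.4770i, |z|^2 = 2.2544
Iter 2: z = -1.8386 + -2.2746i, |z|^2 = 8.5543
Escaped at iteration 2

Answer: 2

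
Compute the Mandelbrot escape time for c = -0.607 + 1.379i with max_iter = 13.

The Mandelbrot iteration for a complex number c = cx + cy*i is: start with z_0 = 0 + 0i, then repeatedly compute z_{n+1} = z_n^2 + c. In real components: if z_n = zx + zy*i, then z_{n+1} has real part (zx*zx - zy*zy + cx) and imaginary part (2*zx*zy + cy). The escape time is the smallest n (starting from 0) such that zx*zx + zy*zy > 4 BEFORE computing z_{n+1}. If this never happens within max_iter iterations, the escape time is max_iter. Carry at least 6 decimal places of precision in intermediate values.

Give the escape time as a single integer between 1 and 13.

Answer: 2

Derivation:
z_0 = 0 + 0i, c = -0.6070 + 1.3790i
Iter 1: z = -0.6070 + 1.3790i, |z|^2 = 2.2701
Iter 2: z = -2.1402 + -0.2951i, |z|^2 = 4.6675
Escaped at iteration 2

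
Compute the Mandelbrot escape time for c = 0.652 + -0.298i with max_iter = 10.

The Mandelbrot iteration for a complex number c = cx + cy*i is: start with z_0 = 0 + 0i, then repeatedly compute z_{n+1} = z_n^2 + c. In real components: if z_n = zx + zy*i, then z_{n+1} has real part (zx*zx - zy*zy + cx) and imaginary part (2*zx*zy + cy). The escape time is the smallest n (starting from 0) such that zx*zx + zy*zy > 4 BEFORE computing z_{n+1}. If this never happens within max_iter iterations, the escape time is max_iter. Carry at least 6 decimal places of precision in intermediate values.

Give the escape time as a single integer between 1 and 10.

z_0 = 0 + 0i, c = 0.6520 + -0.2980i
Iter 1: z = 0.6520 + -0.2980i, |z|^2 = 0.5139
Iter 2: z = 0.9883 + -0.6866i, |z|^2 = 1.4481
Iter 3: z = 1.1573 + -1.6551i, |z|^2 = 4.0788
Escaped at iteration 3

Answer: 3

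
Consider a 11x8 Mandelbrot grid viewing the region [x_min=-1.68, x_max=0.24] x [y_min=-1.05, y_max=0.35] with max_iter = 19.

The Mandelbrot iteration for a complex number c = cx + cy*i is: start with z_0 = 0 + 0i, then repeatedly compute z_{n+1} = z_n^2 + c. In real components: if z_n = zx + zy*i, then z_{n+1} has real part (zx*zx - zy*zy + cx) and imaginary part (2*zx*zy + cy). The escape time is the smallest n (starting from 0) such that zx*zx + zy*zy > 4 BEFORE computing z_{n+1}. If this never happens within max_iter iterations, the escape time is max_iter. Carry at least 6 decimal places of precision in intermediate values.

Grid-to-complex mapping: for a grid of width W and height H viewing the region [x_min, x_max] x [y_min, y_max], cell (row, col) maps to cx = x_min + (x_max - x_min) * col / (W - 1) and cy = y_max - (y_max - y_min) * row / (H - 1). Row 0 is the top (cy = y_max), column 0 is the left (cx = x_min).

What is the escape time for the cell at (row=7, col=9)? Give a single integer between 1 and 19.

z_0 = 0 + 0i, c = 0.0480 + -1.0500i
Iter 1: z = 0.0480 + -1.0500i, |z|^2 = 1.1048
Iter 2: z = -1.0522 + -1.1508i, |z|^2 = 2.4315
Iter 3: z = -0.1692 + 1.3717i, |z|^2 = 1.9103
Iter 4: z = -1.8050 + -1.5143i, |z|^2 = 5.5511
Escaped at iteration 4

Answer: 4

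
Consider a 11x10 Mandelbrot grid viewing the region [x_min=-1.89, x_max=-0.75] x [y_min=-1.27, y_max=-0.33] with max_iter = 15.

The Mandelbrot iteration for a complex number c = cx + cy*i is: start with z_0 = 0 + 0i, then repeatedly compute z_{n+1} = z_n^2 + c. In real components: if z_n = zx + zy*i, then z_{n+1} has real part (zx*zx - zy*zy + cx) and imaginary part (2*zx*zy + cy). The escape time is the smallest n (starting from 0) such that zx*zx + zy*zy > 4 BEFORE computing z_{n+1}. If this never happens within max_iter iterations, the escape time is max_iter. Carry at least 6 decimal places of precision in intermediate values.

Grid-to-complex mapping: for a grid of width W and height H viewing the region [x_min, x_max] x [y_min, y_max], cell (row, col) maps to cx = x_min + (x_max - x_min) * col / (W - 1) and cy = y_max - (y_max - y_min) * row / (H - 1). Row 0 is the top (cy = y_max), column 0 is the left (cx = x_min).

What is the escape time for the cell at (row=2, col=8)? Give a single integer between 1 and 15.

z_0 = 0 + 0i, c = -0.9780 + -0.5389i
Iter 1: z = -0.9780 + -0.5389i, |z|^2 = 1.2469
Iter 2: z = -0.3119 + 0.5152i, |z|^2 = 0.3627
Iter 3: z = -1.1461 + -0.8603i, |z|^2 = 2.0537
Iter 4: z = -0.4045 + 1.4331i, |z|^2 = 2.2173
Iter 5: z = -2.8680 + -1.6982i, |z|^2 = 11.1096
Escaped at iteration 5

Answer: 5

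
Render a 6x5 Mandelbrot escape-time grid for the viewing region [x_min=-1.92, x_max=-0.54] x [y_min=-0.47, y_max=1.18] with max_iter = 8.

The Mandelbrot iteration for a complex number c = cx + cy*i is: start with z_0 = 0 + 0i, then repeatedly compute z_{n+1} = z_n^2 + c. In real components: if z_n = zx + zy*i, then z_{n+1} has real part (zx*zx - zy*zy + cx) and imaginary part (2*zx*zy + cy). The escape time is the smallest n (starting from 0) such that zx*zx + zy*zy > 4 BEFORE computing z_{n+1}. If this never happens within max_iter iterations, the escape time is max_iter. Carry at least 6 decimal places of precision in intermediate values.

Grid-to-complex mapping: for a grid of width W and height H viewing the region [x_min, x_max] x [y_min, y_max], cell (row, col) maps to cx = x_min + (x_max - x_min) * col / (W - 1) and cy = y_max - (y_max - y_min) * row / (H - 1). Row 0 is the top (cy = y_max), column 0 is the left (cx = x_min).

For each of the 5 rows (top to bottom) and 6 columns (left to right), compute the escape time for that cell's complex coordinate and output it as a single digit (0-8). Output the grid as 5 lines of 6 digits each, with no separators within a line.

(row=0, col=0): c = -1.9200 + 1.1800i → escape time 1
(row=0, col=1): c = -1.6440 + 1.1800i → escape time 1
(row=0, col=2): c = -1.3680 + 1.1800i → escape time 2
(row=0, col=3): c = -1.0920 + 1.1800i → escape time 3
(row=0, col=4): c = -0.8160 + 1.1800i → escape time 3
(row=0, col=5): c = -0.5400 + 1.1800i → escape time 3
(row=1, col=0): c = -1.9200 + 0.7675i → escape time 1
(row=1, col=1): c = -1.6440 + 0.7675i → escape time 3
(row=1, col=2): c = -1.3680 + 0.7675i → escape time 3
(row=1, col=3): c = -1.0920 + 0.7675i → escape time 3
(row=1, col=4): c = -0.8160 + 0.7675i → escape time 4
(row=1, col=5): c = -0.5400 + 0.7675i → escape time 6
(row=2, col=0): c = -1.9200 + 0.3550i → escape time 3
(row=2, col=1): c = -1.6440 + 0.3550i → escape time 4
(row=2, col=2): c = -1.3680 + 0.3550i → escape time 5
(row=2, col=3): c = -1.0920 + 0.3550i → escape time 8
(row=2, col=4): c = -0.8160 + 0.3550i → escape time 8
(row=2, col=5): c = -0.5400 + 0.3550i → escape time 8
(row=3, col=0): c = -1.9200 + -0.0575i → escape time 5
(row=3, col=1): c = -1.6440 + -0.0575i → escape time 6
(row=3, col=2): c = -1.3680 + -0.0575i → escape time 8
(row=3, col=3): c = -1.0920 + -0.0575i → escape time 8
(row=3, col=4): c = -0.8160 + -0.0575i → escape time 8
(row=3, col=5): c = -0.5400 + -0.0575i → escape time 8
(row=4, col=0): c = -1.9200 + -0.4700i → escape time 2
(row=4, col=1): c = -1.6440 + -0.4700i → escape time 3
(row=4, col=2): c = -1.3680 + -0.4700i → escape time 4
(row=4, col=3): c = -1.0920 + -0.4700i → escape time 5
(row=4, col=4): c = -0.8160 + -0.4700i → escape time 6
(row=4, col=5): c = -0.5400 + -0.4700i → escape time 8

Answer: 112333
133346
345888
568888
234568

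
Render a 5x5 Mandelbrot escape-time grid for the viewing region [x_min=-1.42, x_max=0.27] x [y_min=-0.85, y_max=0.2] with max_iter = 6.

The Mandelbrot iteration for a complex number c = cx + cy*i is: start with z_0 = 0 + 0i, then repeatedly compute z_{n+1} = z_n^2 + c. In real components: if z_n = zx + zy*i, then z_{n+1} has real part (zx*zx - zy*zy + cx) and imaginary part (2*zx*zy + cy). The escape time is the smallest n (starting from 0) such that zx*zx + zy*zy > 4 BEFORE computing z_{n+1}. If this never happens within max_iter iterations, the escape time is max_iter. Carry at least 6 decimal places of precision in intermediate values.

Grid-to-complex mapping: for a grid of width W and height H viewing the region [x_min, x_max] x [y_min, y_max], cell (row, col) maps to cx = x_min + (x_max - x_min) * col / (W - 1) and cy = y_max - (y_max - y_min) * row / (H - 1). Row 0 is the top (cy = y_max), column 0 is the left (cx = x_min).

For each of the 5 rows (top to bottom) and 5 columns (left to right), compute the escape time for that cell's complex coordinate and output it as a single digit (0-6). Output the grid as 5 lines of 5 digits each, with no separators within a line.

(row=0, col=0): c = -1.4200 + 0.2000i → escape time 6
(row=0, col=1): c = -0.9975 + 0.2000i → escape time 6
(row=0, col=2): c = -0.5750 + 0.2000i → escape time 6
(row=0, col=3): c = -0.1525 + 0.2000i → escape time 6
(row=0, col=4): c = 0.2700 + 0.2000i → escape time 6
(row=1, col=0): c = -1.4200 + -0.0625i → escape time 6
(row=1, col=1): c = -0.9975 + -0.0625i → escape time 6
(row=1, col=2): c = -0.5750 + -0.0625i → escape time 6
(row=1, col=3): c = -0.1525 + -0.0625i → escape time 6
(row=1, col=4): c = 0.2700 + -0.0625i → escape time 6
(row=2, col=0): c = -1.4200 + -0.3250i → escape time 5
(row=2, col=1): c = -0.9975 + -0.3250i → escape time 6
(row=2, col=2): c = -0.5750 + -0.3250i → escape time 6
(row=2, col=3): c = -0.1525 + -0.3250i → escape time 6
(row=2, col=4): c = 0.2700 + -0.3250i → escape time 6
(row=3, col=0): c = -1.4200 + -0.5875i → escape time 3
(row=3, col=1): c = -0.9975 + -0.5875i → escape time 5
(row=3, col=2): c = -0.5750 + -0.5875i → escape time 6
(row=3, col=3): c = -0.1525 + -0.5875i → escape time 6
(row=3, col=4): c = 0.2700 + -0.5875i → escape time 6
(row=4, col=0): c = -1.4200 + -0.8500i → escape time 3
(row=4, col=1): c = -0.9975 + -0.8500i → escape time 3
(row=4, col=2): c = -0.5750 + -0.8500i → escape time 4
(row=4, col=3): c = -0.1525 + -0.8500i → escape time 6
(row=4, col=4): c = 0.2700 + -0.8500i → escape time 4

Answer: 66666
66666
56666
35666
33464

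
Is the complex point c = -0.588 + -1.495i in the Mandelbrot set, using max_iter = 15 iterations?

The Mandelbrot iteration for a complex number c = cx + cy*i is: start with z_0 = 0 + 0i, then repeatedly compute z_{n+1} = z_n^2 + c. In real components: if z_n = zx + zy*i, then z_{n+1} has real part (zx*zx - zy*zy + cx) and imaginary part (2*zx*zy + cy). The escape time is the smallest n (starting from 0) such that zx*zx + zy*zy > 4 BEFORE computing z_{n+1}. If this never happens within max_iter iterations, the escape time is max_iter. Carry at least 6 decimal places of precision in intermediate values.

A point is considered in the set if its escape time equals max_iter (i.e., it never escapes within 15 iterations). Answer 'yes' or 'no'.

Answer: no

Derivation:
z_0 = 0 + 0i, c = -0.5880 + -1.4950i
Iter 1: z = -0.5880 + -1.4950i, |z|^2 = 2.5808
Iter 2: z = -2.4773 + 0.2631i, |z|^2 = 6.2062
Escaped at iteration 2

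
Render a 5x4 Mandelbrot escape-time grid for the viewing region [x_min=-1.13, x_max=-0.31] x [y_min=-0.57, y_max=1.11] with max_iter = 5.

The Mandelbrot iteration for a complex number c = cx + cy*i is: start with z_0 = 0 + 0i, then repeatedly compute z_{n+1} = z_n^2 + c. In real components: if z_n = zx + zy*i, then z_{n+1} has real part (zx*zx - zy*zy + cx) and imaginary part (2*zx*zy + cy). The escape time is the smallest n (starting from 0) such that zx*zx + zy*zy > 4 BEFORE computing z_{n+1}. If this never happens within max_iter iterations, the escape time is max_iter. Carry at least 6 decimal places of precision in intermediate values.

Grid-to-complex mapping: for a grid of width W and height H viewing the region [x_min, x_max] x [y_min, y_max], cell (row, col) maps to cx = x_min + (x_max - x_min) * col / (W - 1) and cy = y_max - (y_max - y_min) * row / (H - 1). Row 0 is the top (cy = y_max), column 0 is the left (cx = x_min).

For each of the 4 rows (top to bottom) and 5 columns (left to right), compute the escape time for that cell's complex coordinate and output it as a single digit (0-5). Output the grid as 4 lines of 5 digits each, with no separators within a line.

(row=0, col=0): c = -1.1300 + 1.1100i → escape time 3
(row=0, col=1): c = -0.9250 + 1.1100i → escape time 3
(row=0, col=2): c = -0.7200 + 1.1100i → escape time 3
(row=0, col=3): c = -0.5150 + 1.1100i → escape time 3
(row=0, col=4): c = -0.3100 + 1.1100i → escape time 4
(row=1, col=0): c = -1.1300 + 0.5500i → escape time 4
(row=1, col=1): c = -0.9250 + 0.5500i → escape time 5
(row=1, col=2): c = -0.7200 + 0.5500i → escape time 5
(row=1, col=3): c = -0.5150 + 0.5500i → escape time 5
(row=1, col=4): c = -0.3100 + 0.5500i → escape time 5
(row=2, col=0): c = -1.1300 + -0.0100i → escape time 5
(row=2, col=1): c = -0.9250 + -0.0100i → escape time 5
(row=2, col=2): c = -0.7200 + -0.0100i → escape time 5
(row=2, col=3): c = -0.5150 + -0.0100i → escape time 5
(row=2, col=4): c = -0.3100 + -0.0100i → escape time 5
(row=3, col=0): c = -1.1300 + -0.5700i → escape time 4
(row=3, col=1): c = -0.9250 + -0.5700i → escape time 5
(row=3, col=2): c = -0.7200 + -0.5700i → escape time 5
(row=3, col=3): c = -0.5150 + -0.5700i → escape time 5
(row=3, col=4): c = -0.3100 + -0.5700i → escape time 5

Answer: 33334
45555
55555
45555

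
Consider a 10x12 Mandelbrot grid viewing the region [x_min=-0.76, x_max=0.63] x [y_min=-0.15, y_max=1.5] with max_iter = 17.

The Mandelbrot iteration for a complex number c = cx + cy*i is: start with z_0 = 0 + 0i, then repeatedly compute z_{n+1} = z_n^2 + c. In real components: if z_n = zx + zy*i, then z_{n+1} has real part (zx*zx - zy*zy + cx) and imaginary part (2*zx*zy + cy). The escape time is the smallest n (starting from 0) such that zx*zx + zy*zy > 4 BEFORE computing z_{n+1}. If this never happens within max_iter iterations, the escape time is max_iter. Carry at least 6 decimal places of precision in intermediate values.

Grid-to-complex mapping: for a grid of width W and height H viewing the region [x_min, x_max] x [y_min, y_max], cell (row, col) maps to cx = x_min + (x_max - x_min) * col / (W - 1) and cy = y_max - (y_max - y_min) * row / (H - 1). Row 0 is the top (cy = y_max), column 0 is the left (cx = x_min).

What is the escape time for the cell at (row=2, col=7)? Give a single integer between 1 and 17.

z_0 = 0 + 0i, c = 0.3211 + 1.2000i
Iter 1: z = 0.3211 + 1.2000i, |z|^2 = 1.5431
Iter 2: z = -1.0158 + 1.9707i, |z|^2 = 4.9153
Escaped at iteration 2

Answer: 2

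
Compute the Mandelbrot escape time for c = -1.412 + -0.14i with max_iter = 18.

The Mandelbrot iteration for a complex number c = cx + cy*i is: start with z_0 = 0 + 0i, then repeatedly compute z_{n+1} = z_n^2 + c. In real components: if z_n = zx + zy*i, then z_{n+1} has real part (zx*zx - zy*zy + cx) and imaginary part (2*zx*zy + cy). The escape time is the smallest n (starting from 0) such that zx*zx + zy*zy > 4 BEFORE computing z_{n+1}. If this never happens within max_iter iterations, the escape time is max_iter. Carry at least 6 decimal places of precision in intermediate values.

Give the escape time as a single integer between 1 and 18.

Answer: 15

Derivation:
z_0 = 0 + 0i, c = -1.4120 + -0.1400i
Iter 1: z = -1.4120 + -0.1400i, |z|^2 = 2.0133
Iter 2: z = 0.5621 + 0.2554i, |z|^2 = 0.3812
Iter 3: z = -1.1612 + 0.1471i, |z|^2 = 1.3700
Iter 4: z = -0.0852 + -0.4816i, |z|^2 = 0.2392
Iter 5: z = -1.6367 + -0.0579i, |z|^2 = 2.6821
Iter 6: z = 1.2634 + 0.0495i, |z|^2 = 1.5987
Iter 7: z = 0.1818 + -0.0150i, |z|^2 = 0.0333
Iter 8: z = -1.3792 + -0.1454i, |z|^2 = 1.9233
Iter 9: z = 0.4690 + 0.2612i, |z|^2 = 0.2882
Iter 10: z = -1.2602 + 0.1050i, |z|^2 = 1.5992
Iter 11: z = 0.1652 + -0.4046i, |z|^2 = 0.1910
Iter 12: z = -1.5484 + -0.2737i, |z|^2 = 2.4725
Iter 13: z = 0.9107 + 0.7075i, |z|^2 = 1.3299
Iter 14: z = -1.0832 + 1.1486i, |z|^2 = 2.4926
Iter 15: z = -1.5578 + -2.6284i, |z|^2 = 9.3352
Escaped at iteration 15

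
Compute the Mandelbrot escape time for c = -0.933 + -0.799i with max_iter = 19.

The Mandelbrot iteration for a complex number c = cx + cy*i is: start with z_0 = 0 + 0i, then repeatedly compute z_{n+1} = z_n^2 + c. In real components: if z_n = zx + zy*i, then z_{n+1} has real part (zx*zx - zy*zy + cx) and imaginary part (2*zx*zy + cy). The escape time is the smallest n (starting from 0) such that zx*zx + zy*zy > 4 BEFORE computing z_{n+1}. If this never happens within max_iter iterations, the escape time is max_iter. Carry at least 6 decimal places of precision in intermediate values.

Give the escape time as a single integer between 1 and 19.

Answer: 4

Derivation:
z_0 = 0 + 0i, c = -0.9330 + -0.7990i
Iter 1: z = -0.9330 + -0.7990i, |z|^2 = 1.5089
Iter 2: z = -0.7009 + 0.6919i, |z|^2 = 0.9701
Iter 3: z = -0.9205 + -1.7690i, |z|^2 = 3.9766
Iter 4: z = -3.2149 + 2.4577i, |z|^2 = 16.3759
Escaped at iteration 4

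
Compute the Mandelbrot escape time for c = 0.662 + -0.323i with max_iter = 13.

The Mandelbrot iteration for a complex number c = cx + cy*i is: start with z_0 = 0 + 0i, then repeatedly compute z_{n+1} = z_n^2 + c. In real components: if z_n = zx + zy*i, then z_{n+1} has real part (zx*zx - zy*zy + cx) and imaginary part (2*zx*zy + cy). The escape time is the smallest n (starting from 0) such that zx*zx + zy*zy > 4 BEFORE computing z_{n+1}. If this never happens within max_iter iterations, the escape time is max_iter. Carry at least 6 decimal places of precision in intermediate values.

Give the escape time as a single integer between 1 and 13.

Answer: 3

Derivation:
z_0 = 0 + 0i, c = 0.6620 + -0.3230i
Iter 1: z = 0.6620 + -0.3230i, |z|^2 = 0.5426
Iter 2: z = 0.9959 + -0.7507i, |z|^2 = 1.5553
Iter 3: z = 1.0904 + -1.8182i, |z|^2 = 4.4946
Escaped at iteration 3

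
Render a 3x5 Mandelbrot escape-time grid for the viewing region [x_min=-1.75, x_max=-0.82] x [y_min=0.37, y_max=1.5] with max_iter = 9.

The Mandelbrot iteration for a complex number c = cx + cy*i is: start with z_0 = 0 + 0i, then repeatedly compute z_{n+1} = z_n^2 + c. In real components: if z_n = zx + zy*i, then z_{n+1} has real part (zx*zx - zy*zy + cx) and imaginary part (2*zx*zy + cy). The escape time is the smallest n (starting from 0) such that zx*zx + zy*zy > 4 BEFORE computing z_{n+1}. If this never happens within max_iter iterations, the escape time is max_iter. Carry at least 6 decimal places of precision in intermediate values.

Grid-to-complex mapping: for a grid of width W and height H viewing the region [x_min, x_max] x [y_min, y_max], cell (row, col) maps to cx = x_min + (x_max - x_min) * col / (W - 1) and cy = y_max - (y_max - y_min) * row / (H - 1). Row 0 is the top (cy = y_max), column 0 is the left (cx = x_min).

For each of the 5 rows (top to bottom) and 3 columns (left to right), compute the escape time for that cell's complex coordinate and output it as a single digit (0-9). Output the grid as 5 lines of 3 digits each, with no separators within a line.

Answer: 122
123
233
335
398

Derivation:
(row=0, col=0): c = -1.7500 + 1.5000i → escape time 1
(row=0, col=1): c = -1.2850 + 1.5000i → escape time 2
(row=0, col=2): c = -0.8200 + 1.5000i → escape time 2
(row=1, col=0): c = -1.7500 + 1.2175i → escape time 1
(row=1, col=1): c = -1.2850 + 1.2175i → escape time 2
(row=1, col=2): c = -0.8200 + 1.2175i → escape time 3
(row=2, col=0): c = -1.7500 + 0.9350i → escape time 2
(row=2, col=1): c = -1.2850 + 0.9350i → escape time 3
(row=2, col=2): c = -0.8200 + 0.9350i → escape time 3
(row=3, col=0): c = -1.7500 + 0.6525i → escape time 3
(row=3, col=1): c = -1.2850 + 0.6525i → escape time 3
(row=3, col=2): c = -0.8200 + 0.6525i → escape time 5
(row=4, col=0): c = -1.7500 + 0.3700i → escape time 3
(row=4, col=1): c = -1.2850 + 0.3700i → escape time 9
(row=4, col=2): c = -0.8200 + 0.3700i → escape time 8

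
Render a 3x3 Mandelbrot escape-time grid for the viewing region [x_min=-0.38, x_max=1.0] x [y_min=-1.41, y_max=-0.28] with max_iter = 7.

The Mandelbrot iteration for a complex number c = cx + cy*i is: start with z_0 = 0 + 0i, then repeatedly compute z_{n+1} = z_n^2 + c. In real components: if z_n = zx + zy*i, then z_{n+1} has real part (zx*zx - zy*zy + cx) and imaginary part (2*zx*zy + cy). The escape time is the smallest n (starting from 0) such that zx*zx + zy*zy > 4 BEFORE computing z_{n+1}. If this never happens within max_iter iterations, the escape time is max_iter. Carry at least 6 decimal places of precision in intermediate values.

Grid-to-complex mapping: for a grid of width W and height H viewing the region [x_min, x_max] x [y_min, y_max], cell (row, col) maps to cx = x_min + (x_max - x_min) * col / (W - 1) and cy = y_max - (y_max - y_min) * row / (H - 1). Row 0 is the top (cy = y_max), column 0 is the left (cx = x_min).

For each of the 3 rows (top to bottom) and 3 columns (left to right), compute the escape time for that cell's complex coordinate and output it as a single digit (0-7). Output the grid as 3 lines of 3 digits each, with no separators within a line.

(row=0, col=0): c = -0.3800 + -0.2800i → escape time 7
(row=0, col=1): c = 0.3100 + -0.2800i → escape time 7
(row=0, col=2): c = 1.0000 + -0.2800i → escape time 2
(row=1, col=0): c = -0.3800 + -0.8450i → escape time 6
(row=1, col=1): c = 0.3100 + -0.8450i → escape time 4
(row=1, col=2): c = 1.0000 + -0.8450i → escape time 2
(row=2, col=0): c = -0.3800 + -1.4100i → escape time 2
(row=2, col=1): c = 0.3100 + -1.4100i → escape time 2
(row=2, col=2): c = 1.0000 + -1.4100i → escape time 2

Answer: 772
642
222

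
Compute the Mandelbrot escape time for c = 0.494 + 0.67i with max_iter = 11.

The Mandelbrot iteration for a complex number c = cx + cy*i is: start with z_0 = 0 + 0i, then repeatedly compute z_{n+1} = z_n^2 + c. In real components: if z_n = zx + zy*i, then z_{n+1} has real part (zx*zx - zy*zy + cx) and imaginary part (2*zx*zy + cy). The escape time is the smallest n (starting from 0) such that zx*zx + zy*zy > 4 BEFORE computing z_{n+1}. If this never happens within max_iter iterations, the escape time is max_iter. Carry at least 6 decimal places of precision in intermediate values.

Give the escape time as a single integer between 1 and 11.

Answer: 4

Derivation:
z_0 = 0 + 0i, c = 0.4940 + 0.6700i
Iter 1: z = 0.4940 + 0.6700i, |z|^2 = 0.6929
Iter 2: z = 0.2891 + 1.3320i, |z|^2 = 1.8577
Iter 3: z = -1.1965 + 1.4402i, |z|^2 = 3.5059
Iter 4: z = -0.1486 + -2.7765i, |z|^2 = 7.7312
Escaped at iteration 4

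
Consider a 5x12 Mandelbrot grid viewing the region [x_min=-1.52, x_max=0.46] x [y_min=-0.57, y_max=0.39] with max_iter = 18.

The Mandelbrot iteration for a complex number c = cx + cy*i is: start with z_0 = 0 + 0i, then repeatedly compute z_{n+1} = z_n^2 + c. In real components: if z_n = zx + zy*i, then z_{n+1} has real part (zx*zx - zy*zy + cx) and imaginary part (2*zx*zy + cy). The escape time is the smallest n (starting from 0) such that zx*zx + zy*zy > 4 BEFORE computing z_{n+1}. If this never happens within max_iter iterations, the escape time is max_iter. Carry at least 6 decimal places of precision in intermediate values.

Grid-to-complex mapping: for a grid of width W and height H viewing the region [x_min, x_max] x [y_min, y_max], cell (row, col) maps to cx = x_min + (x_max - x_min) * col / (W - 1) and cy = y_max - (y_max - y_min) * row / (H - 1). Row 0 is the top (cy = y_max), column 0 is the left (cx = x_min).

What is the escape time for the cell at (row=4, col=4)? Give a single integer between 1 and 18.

Answer: 5

Derivation:
z_0 = 0 + 0i, c = 0.4600 + 0.0409i
Iter 1: z = 0.4600 + 0.0409i, |z|^2 = 0.2133
Iter 2: z = 0.6699 + 0.0785i, |z|^2 = 0.4550
Iter 3: z = 0.9026 + 0.1461i, |z|^2 = 0.8361
Iter 4: z = 1.2534 + 0.3047i, |z|^2 = 1.6638
Iter 5: z = 1.9381 + 0.8048i, |z|^2 = 4.4040
Escaped at iteration 5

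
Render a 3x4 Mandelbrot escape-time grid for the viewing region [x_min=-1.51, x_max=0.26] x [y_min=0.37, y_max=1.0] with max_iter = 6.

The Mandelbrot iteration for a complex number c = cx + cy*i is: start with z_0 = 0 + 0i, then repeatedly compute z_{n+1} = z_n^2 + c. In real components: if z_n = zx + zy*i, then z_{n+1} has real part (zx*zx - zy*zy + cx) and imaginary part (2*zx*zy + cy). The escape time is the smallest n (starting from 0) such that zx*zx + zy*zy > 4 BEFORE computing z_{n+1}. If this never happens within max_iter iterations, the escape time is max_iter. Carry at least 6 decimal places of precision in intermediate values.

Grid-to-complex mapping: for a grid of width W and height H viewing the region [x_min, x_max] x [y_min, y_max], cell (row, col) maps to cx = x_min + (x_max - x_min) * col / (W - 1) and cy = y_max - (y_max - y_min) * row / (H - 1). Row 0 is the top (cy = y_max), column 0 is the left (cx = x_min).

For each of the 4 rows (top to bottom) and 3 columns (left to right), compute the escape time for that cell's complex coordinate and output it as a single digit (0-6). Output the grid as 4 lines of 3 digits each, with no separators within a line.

Answer: 244
345
366
466

Derivation:
(row=0, col=0): c = -1.5100 + 1.0000i → escape time 2
(row=0, col=1): c = -0.6250 + 1.0000i → escape time 4
(row=0, col=2): c = 0.2600 + 1.0000i → escape time 4
(row=1, col=0): c = -1.5100 + 0.7900i → escape time 3
(row=1, col=1): c = -0.6250 + 0.7900i → escape time 4
(row=1, col=2): c = 0.2600 + 0.7900i → escape time 5
(row=2, col=0): c = -1.5100 + 0.5800i → escape time 3
(row=2, col=1): c = -0.6250 + 0.5800i → escape time 6
(row=2, col=2): c = 0.2600 + 0.5800i → escape time 6
(row=3, col=0): c = -1.5100 + 0.3700i → escape time 4
(row=3, col=1): c = -0.6250 + 0.3700i → escape time 6
(row=3, col=2): c = 0.2600 + 0.3700i → escape time 6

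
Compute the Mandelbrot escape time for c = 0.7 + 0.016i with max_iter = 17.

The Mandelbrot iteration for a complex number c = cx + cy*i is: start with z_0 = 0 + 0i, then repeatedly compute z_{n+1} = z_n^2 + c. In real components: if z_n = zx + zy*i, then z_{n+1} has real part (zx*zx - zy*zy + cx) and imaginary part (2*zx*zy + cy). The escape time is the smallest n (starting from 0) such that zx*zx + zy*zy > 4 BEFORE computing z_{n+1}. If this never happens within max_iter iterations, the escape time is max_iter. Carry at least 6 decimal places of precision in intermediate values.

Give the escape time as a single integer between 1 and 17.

Answer: 3

Derivation:
z_0 = 0 + 0i, c = 0.7000 + 0.0160i
Iter 1: z = 0.7000 + 0.0160i, |z|^2 = 0.4903
Iter 2: z = 1.1897 + 0.0384i, |z|^2 = 1.4170
Iter 3: z = 2.1140 + 0.1074i, |z|^2 = 4.4806
Escaped at iteration 3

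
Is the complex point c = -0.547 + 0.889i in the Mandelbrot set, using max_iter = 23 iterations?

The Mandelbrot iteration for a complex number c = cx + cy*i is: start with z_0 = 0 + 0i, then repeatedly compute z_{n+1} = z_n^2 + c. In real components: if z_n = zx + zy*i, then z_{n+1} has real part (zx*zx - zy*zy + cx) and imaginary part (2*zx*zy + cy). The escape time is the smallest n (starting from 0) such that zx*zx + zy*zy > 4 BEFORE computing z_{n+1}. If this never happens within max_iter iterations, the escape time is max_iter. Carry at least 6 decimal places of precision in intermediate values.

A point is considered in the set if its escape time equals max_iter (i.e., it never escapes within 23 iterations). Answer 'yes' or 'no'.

z_0 = 0 + 0i, c = -0.5470 + 0.8890i
Iter 1: z = -0.5470 + 0.8890i, |z|^2 = 1.0895
Iter 2: z = -1.0381 + -0.0836i, |z|^2 = 1.0847
Iter 3: z = 0.5237 + 1.0625i, |z|^2 = 1.4032
Iter 4: z = -1.4017 + 2.0018i, |z|^2 = 5.9720
Escaped at iteration 4

Answer: no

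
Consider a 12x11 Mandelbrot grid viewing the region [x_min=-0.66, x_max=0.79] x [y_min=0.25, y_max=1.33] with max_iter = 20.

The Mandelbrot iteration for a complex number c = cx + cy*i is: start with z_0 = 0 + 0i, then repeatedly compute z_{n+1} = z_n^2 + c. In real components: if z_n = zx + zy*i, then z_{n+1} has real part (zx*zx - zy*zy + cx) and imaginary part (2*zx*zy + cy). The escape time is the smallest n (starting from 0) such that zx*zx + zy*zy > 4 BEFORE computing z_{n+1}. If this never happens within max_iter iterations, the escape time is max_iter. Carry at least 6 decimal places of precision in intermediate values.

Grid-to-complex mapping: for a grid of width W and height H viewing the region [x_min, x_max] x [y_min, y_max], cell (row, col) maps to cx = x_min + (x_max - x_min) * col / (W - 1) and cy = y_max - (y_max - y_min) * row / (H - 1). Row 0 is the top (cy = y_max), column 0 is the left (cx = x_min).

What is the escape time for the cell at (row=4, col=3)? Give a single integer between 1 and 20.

z_0 = 0 + 0i, c = -0.2645 + 0.8980i
Iter 1: z = -0.2645 + 0.8980i, |z|^2 = 0.8764
Iter 2: z = -1.0010 + 0.4229i, |z|^2 = 1.1808
Iter 3: z = 0.5586 + 0.0514i, |z|^2 = 0.3146
Iter 4: z = 0.0448 + 0.9555i, |z|^2 = 0.9149
Iter 5: z = -1.1754 + 0.9836i, |z|^2 = 2.3491
Iter 6: z = 0.1496 + -1.4143i, |z|^2 = 2.0227
Iter 7: z = -2.2425 + 0.4748i, |z|^2 = 5.2542
Escaped at iteration 7

Answer: 7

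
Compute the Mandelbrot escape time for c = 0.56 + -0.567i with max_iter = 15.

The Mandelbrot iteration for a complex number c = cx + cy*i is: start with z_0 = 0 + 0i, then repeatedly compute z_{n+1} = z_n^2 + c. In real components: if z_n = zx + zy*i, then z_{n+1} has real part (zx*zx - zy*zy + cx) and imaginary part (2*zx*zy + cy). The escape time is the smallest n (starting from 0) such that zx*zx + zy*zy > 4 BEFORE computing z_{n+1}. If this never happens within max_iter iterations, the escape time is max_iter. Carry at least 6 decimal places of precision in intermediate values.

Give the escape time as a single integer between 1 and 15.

z_0 = 0 + 0i, c = 0.5600 + -0.5670i
Iter 1: z = 0.5600 + -0.5670i, |z|^2 = 0.6351
Iter 2: z = 0.5521 + -1.2020i, |z|^2 = 1.7497
Iter 3: z = -0.5801 + -1.8943i, |z|^2 = 3.9249
Iter 4: z = -2.6920 + 1.6307i, |z|^2 = 9.9058
Escaped at iteration 4

Answer: 4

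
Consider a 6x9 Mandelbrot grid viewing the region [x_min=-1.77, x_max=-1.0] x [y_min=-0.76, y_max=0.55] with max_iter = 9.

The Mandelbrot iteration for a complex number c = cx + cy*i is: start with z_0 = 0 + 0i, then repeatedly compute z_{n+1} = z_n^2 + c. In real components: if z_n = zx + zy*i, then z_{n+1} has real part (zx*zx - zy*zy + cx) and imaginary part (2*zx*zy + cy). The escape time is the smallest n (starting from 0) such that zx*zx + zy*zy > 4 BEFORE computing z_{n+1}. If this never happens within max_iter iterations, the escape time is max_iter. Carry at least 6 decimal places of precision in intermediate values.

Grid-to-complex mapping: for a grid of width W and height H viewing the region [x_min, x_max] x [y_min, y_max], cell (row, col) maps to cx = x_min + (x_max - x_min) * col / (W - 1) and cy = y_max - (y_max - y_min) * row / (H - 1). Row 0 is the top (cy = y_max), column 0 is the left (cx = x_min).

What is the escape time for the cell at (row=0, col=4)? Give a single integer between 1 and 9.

z_0 = 0 + 0i, c = -1.1540 + 0.5500i
Iter 1: z = -1.1540 + 0.5500i, |z|^2 = 1.6342
Iter 2: z = -0.1248 + -0.7194i, |z|^2 = 0.5331
Iter 3: z = -1.6560 + 0.7295i, |z|^2 = 3.2744
Iter 4: z = 1.0560 + -1.8662i, |z|^2 = 4.5978
Escaped at iteration 4

Answer: 4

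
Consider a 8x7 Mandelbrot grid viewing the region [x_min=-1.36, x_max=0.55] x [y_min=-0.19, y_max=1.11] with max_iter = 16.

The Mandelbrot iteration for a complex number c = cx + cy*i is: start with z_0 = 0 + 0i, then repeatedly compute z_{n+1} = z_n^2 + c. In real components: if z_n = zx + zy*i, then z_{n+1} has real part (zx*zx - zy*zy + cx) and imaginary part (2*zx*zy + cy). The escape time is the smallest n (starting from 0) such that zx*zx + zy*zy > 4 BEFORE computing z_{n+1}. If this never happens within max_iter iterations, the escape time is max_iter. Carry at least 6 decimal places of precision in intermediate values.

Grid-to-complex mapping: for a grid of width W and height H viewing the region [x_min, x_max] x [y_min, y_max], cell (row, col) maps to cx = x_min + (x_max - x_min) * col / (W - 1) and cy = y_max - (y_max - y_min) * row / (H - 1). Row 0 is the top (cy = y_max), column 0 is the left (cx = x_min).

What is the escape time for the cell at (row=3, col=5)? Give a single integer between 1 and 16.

Answer: 16

Derivation:
z_0 = 0 + 0i, c = 0.0043 + 0.4600i
Iter 1: z = 0.0043 + 0.4600i, |z|^2 = 0.2116
Iter 2: z = -0.2073 + 0.4639i, |z|^2 = 0.2582
Iter 3: z = -0.1680 + 0.2677i, |z|^2 = 0.0999
Iter 4: z = -0.0391 + 0.3701i, |z|^2 = 0.1385
Iter 5: z = -0.1311 + 0.4310i, |z|^2 = 0.2030
Iter 6: z = -0.1643 + 0.3469i, |z|^2 = 0.1474
Iter 7: z = -0.0891 + 0.3460i, |z|^2 = 0.1276
Iter 8: z = -0.1075 + 0.3984i, |z|^2 = 0.1702
Iter 9: z = -0.1428 + 0.3744i, |z|^2 = 0.1606
Iter 10: z = -0.1155 + 0.3530i, |z|^2 = 0.1380
Iter 11: z = -0.1070 + 0.3785i, |z|^2 = 0.1547
Iter 12: z = -0.1275 + 0.3790i, |z|^2 = 0.1599
Iter 13: z = -0.1231 + 0.3634i, |z|^2 = 0.1472
Iter 14: z = -0.1126 + 0.3705i, |z|^2 = 0.1500
Iter 15: z = -0.1203 + 0.3766i, |z|^2 = 0.1563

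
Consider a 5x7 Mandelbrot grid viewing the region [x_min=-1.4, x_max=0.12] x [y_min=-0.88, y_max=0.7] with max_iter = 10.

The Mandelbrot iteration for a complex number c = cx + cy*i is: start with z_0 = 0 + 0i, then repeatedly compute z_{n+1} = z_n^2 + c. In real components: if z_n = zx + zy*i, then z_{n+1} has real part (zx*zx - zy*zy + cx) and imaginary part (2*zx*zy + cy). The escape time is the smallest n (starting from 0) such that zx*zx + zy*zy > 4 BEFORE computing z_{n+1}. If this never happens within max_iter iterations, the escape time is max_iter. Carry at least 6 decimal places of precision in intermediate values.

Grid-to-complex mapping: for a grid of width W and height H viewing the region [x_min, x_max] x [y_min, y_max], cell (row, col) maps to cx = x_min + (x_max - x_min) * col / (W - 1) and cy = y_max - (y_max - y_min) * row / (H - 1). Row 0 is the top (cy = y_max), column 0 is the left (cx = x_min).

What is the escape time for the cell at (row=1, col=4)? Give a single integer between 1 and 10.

Answer: 10

Derivation:
z_0 = 0 + 0i, c = 0.1200 + 0.4367i
Iter 1: z = 0.1200 + 0.4367i, |z|^2 = 0.2051
Iter 2: z = -0.0563 + 0.5415i, |z|^2 = 0.2964
Iter 3: z = -0.1700 + 0.3757i, |z|^2 = 0.1701
Iter 4: z = 0.0077 + 0.3089i, |z|^2 = 0.0955
Iter 5: z = 0.0246 + 0.4414i, |z|^2 = 0.1955
Iter 6: z = -0.0743 + 0.4584i, |z|^2 = 0.2157
Iter 7: z = -0.0846 + 0.3686i, |z|^2 = 0.1430
Iter 8: z = -0.0087 + 0.3743i, |z|^2 = 0.1402
Iter 9: z = -0.0200 + 0.4302i, |z|^2 = 0.1854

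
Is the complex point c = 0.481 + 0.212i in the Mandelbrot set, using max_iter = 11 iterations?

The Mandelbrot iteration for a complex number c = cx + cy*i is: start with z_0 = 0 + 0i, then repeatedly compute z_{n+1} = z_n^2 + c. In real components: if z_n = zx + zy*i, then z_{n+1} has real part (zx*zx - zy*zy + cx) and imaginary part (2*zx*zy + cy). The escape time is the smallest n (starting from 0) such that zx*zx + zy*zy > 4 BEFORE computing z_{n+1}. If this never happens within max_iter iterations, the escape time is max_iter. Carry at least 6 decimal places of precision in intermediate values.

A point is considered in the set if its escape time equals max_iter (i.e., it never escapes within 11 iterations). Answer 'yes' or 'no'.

Answer: no

Derivation:
z_0 = 0 + 0i, c = 0.4810 + 0.2120i
Iter 1: z = 0.4810 + 0.2120i, |z|^2 = 0.2763
Iter 2: z = 0.6674 + 0.4159i, |z|^2 = 0.6185
Iter 3: z = 0.7534 + 0.7672i, |z|^2 = 1.1563
Iter 4: z = 0.4600 + 1.3681i, |z|^2 = 2.0833
Iter 5: z = -1.1790 + 1.4708i, |z|^2 = 3.5533
Iter 6: z = -0.2920 + -3.2562i, |z|^2 = 10.6882
Escaped at iteration 6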